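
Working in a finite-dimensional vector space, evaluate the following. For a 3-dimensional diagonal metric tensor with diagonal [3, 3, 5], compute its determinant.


For a diagonal metric, the determinant is the product of diagonal entries.
Diagonal entries: 3, 3, 5
det(g) = 3 * 3 * 5 = 45

45


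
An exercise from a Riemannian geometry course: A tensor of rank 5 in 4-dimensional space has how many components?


The number of components of a rank-r tensor in d dimensions is d^r.
Here d = 4 and r = 5.
4^5 = 1024

1024


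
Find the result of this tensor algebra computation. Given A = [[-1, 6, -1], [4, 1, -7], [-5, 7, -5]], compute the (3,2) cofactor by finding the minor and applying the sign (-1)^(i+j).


To find cofactor C_{32}, delete row 3 and column 2.
The resulting 2x2 submatrix is: [[-1, -1], [4, -7]]
Minor M_{32} = -1*-7 - -1*4
  = 7 - -4 = 11
Sign = (-1)^(3+2) = (-1)^5 = -1
Cofactor C_{32} = -1 * 11 = -11

-11


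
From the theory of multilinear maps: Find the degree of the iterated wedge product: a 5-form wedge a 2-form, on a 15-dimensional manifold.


The degree of a wedge product is the sum of the degrees of the individual forms.
Degrees: 5, 2
Total degree = 5 + 2 = 7

7


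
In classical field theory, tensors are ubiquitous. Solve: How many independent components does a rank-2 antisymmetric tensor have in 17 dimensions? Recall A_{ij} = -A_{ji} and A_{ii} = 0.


An antisymmetric rank-2 tensor satisfies A_{ij} = -A_{ji}, so diagonal entries are zero.
The independent components are the upper-triangular entries: C(n, 2) = n(n-1)/2.
n = 17
C(17, 2) = 17 * 16 / 2 = 272 / 2 = 136

136


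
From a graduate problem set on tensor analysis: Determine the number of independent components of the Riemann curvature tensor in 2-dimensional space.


The Riemann tensor in d dimensions has d^2(d^2 - 1)/12 independent components.
d = 2, so d^2 = 4
d^2 - 1 = 3
d^2(d^2 - 1) = 4 * 3 = 12
Divide by 12: 12 / 12 = 1

1


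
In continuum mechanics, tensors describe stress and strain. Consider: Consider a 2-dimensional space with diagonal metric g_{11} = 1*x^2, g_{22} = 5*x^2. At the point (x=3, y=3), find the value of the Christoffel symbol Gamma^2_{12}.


For a diagonal metric, Gamma^k_{ij} = (1/2) g^{kk} (dg_{ik}/dx_j + dg_{jk}/dx_i - dg_{ij}/dx_k).
The metric is diagonal, so g_{ab} = 0 for a != b.
At the given point: g_{11} = 9, g_{22} = 45
g^{22} = 1/45
dg_{12}/dx_2 = 0 (off-diagonal)
dg_{22}/dx_1 = dg_{22}/dx_1 = 30
dg_{12}/dx_2 = 0 (off-diagonal)
Numerator = 0 + 30 - 0 = 30
Gamma^2_{12} = 30 / (2 * 45) = 1/3

1/3


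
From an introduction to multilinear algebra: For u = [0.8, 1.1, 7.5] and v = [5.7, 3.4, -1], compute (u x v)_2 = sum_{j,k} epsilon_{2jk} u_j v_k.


(u x v)_2 = sum_{j,k} epsilon_{2jk} u_j v_k. Only permutations of (1,2,3) contribute; the two non-zero terms are:
eps_{213} u_1 v_3 = -1 * 0.8 * -1 = 0.8
eps_{231} u_3 v_1 = 1 * 7.5 * 5.7 = 42.75
(u x v)_2 = 43.55

43.55


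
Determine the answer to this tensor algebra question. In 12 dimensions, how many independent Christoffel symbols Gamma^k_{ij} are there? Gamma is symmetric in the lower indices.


Christoffel symbols Gamma^k_{ij} are symmetric in i,j, so there are d * d(d+1)/2 independent symbols.
d = 12
d(d+1)/2 = 12 * 13 / 2 = 78
Total = 12 * 78 = 936

936


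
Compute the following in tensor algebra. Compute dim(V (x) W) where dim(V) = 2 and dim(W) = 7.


The dimension of a tensor product is the product of dimensions.
dim(V) = 2, dim(W) = 7
dim(V (x) W) = 2 * 7 = 14

14


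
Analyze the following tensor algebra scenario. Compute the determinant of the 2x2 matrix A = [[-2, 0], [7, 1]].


For a 2x2 matrix [[a, b], [c, d]], det = a*d - b*c.
a = -2, b = 0, c = 7, d = 1
a*d = -2 * 1 = -2
b*c = 0 * 7 = 0
det = -2 - 0 = -2

-2


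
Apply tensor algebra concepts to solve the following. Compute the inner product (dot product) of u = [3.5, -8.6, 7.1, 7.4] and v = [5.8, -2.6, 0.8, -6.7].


The inner product u . v = sum of u_i * v_i.
Term-by-term: 3.5 * 5.8, -8.6 * -2.6, 7.1 * 0.8, 7.4 * -6.7
Products: 20.3, 22.36, 5.68, -49.58
Sum = 20.3 + 22.36 + 5.68 + -49.58 = -1.24

-1.24


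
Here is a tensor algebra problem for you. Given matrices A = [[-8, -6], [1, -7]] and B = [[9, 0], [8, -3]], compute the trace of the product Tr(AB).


Tr(AB) = sum_i (AB)_{ii} where (AB)_{ii} = sum_k A_{ik} B_{ki}.
(AB)_{11} = -8*9 + -6*8 = -120
(AB)_{22} = 1*0 + -7*-3 = 21
Tr(AB) = -120 + 21 = -99

-99


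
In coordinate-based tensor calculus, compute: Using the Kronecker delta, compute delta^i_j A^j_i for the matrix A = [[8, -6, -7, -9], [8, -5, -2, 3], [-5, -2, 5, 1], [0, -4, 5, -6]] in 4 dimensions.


The contraction (trace) of a rank-2 tensor is the sum of its diagonal elements.
Diagonal entries: A[1,1] = 8, A[2,2] = -5, A[3,3] = 5, A[4,4] = -6
Tr(A) = 8 + -5 + 5 + -6 = 2

2


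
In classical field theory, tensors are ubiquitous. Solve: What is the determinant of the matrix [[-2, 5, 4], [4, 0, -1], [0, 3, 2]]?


Expanding along the first row, det(A) = a11*M_11 - a12*M_12 + a13*M_13, where M_1j is the (1,j) minor.
Minor M_11 = 0*2 - -1*3 = 3
Minor M_12 = 4*2 - -1*0 = 8
Minor M_13 = 4*3 - 0*0 = 12
det = -2*(3) - 5*(8) + 4*(12)
    = -6 - 40 + 48
    = 2

2


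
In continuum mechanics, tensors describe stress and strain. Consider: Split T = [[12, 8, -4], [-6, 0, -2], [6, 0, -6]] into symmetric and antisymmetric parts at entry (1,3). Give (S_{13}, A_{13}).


T_{13} = -4
T_{31} = 6
S_{13} = (-4 + 6)/2 = 2/2 = 1
A_{13} = (-4 - 6)/2 = -10/2 = -5
Check: S + A = 1 + -5 = -4 = T_{13}.

(1, -5)


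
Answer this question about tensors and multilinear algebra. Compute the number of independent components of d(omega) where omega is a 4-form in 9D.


The exterior derivative of a p-form is a (p+1)-form.
Its number of independent components is C(n, p+1).
n = 9, p+1 = 5
C(9, 5) = 126

126


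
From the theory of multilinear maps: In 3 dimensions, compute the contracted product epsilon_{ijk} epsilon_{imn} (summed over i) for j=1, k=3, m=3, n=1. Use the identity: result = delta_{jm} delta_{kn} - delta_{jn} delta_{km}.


Using the identity: epsilon_{ijk} epsilon_{imn} = delta_{jm} delta_{kn} - delta_{jn} delta_{km}.
delta_{13} = 0
delta_{31} = 0
delta_{11} = 1
delta_{33} = 1
Result = 0 * 0 - 1 * 1 = 0 - 1 = -1

-1


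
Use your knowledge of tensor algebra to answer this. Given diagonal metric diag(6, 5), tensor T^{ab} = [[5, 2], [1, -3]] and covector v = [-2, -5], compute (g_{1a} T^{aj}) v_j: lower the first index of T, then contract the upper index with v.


Step 1: lower the first index. For a diagonal metric, g_{ia} T^{aj} = g_{ii} T^{ij} (no sum on i).
g_{11} = 6
S_1{}^1 = 6 * T^{11} = 6 * 5 = 30
S_1{}^2 = 6 * T^{12} = 6 * 2 = 12
Step 2: contract S_1{}^j with v_j.
S_1{}^1 * v_1 = 30 * -2 = -60
S_1{}^2 * v_2 = 12 * -5 = -60
Result = -60 + -60 = -120

-120


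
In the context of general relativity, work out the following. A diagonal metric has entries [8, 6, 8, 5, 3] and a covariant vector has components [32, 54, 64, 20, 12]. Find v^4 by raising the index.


To raise an index with a diagonal metric: v^i = v_i / g_{ii}.
For index 4: v_4 = 20, g_{44} = 5
v^4 = 20 / 5 = 4

4


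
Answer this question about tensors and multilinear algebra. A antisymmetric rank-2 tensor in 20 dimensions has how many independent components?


A antisymmetric rank-2 tensor in d dimensions has d(d-1)/2 independent components.
d = 20
d(d-1)/2 = 20 * 19 / 2 = 380 / 2 = 190

190


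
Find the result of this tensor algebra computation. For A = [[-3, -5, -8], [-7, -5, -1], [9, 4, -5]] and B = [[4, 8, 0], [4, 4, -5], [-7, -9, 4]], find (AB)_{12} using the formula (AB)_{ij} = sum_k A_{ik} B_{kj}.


(AB)_{ij} = sum_k A_{ik} B_{kj}.
For i=1, j=2:
A_{11} * B_{12} = -3 * 8 = -24
A_{12} * B_{22} = -5 * 4 = -20
A_{13} * B_{32} = -8 * -9 = 72
Sum = -24 + -20 + 72 = 28

28


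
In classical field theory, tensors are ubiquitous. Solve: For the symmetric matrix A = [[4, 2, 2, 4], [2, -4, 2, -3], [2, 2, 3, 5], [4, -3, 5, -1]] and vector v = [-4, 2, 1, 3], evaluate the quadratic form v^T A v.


First compute Av:
(Av)_1 = 4*-4 + 2*2 + 2*1 + 4*3 = 2
(Av)_2 = 2*-4 + -4*2 + 2*1 + -3*3 = -23
(Av)_3 = 2*-4 + 2*2 + 3*1 + 5*3 = 14
(Av)_4 = 4*-4 + -3*2 + 5*1 + -1*3 = -20
Av = [2, -23, 14, -20]
Then v^T (Av) = -4*2 + 2*-23 + 1*14 + 3*-20
= -8 + -46 + 14 + -60 = -100

-100


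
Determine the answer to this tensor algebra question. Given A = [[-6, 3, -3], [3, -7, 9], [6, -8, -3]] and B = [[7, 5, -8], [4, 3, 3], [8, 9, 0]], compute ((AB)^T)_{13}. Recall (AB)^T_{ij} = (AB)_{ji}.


(AB)^T_{ij} = (AB)_{ji} = sum_k A_{jk} B_{ki}.
For i=1, j=3 we need (AB)_{31}:
A_{31} * B_{11} = 6 * 7 = 42
A_{32} * B_{21} = -8 * 4 = -32
A_{33} * B_{31} = -3 * 8 = -24
Sum = 42 + -32 + -24 = -14

-14


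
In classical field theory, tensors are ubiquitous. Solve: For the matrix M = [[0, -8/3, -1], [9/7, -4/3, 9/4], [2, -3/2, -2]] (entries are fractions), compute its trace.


The trace is the sum of diagonal entries.
Diagonal: M[1,1] = 0, M[2,2] = -4/3, M[3,3] = -2
Tr(M) = 0 + -4/3 + -2
Computing step by step:
After adding M[1,1]: 0
After adding M[2,2]: -4/3
After adding M[3,3]: -10/3
Tr(M) = -10/3

-10/3


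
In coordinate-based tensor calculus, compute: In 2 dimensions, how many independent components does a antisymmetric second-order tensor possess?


A antisymmetric rank-2 tensor in d dimensions has d(d-1)/2 independent components.
d = 2
d(d-1)/2 = 2 * 1 / 2 = 2 / 2 = 1

1


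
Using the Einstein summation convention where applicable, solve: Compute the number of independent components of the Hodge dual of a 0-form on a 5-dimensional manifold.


The Hodge dual of a p-form on an n-dimensional manifold is an (n-p)-form.
n = 5, p = 0, so dual degree = 5 - 0 = 5
The number of components is C(n, n-p) = C(5, 5) = 1

1


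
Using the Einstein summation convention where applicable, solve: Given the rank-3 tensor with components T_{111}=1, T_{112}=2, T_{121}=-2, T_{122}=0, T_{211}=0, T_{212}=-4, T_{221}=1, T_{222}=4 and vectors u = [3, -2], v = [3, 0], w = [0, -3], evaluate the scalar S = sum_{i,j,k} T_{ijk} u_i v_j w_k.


S = sum over i,j,k of T_{ijk} u_i v_j w_k. Expanding all 8 terms:
T_{111}*u_1*v_1*w_1 = 1*3*3*0 = 0  (running total: 0)
T_{112}*u_1*v_1*w_2 = 2*3*3*-3 = -54  (running total: -54)
T_{121}*u_1*v_2*w_1 = -2*3*0*0 = 0  (running total: -54)
T_{122}*u_1*v_2*w_2 = 0*3*0*-3 = 0  (running total: -54)
T_{211}*u_2*v_1*w_1 = 0*-2*3*0 = 0  (running total: -54)
T_{212}*u_2*v_1*w_2 = -4*-2*3*-3 = -72  (running total: -126)
T_{221}*u_2*v_2*w_1 = 1*-2*0*0 = 0  (running total: -126)
T_{222}*u_2*v_2*w_2 = 4*-2*0*-3 = 0  (running total: -126)
S = -126

-126


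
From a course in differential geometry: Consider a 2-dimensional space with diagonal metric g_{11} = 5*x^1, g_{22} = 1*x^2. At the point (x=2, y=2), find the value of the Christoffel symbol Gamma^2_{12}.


For a diagonal metric, Gamma^k_{ij} = (1/2) g^{kk} (dg_{ik}/dx_j + dg_{jk}/dx_i - dg_{ij}/dx_k).
The metric is diagonal, so g_{ab} = 0 for a != b.
At the given point: g_{11} = 10, g_{22} = 4
g^{22} = 1/4
dg_{12}/dx_2 = 0 (off-diagonal)
dg_{22}/dx_1 = dg_{22}/dx_1 = 4
dg_{12}/dx_2 = 0 (off-diagonal)
Numerator = 0 + 4 - 0 = 4
Gamma^2_{12} = 4 / (2 * 4) = 1/2

1/2


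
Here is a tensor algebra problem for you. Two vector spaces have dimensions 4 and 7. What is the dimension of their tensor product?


The dimension of a tensor product is the product of dimensions.
dim(V) = 4, dim(W) = 7
dim(V (x) W) = 4 * 7 = 28

28


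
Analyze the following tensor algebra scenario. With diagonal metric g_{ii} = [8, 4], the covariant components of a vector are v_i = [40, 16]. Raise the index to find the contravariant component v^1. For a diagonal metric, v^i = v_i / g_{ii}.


To raise an index with a diagonal metric: v^i = v_i / g_{ii}.
For index 1: v_1 = 40, g_{11} = 8
v^1 = 40 / 8 = 5

5


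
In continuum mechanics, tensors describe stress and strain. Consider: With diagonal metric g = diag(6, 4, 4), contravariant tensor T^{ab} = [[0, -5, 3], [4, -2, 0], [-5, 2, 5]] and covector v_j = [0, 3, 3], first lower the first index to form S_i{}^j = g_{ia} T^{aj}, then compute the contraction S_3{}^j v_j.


Step 1: lower the first index. For a diagonal metric, g_{ia} T^{aj} = g_{ii} T^{ij} (no sum on i).
g_{33} = 4
S_3{}^1 = 4 * T^{31} = 4 * -5 = -20
S_3{}^2 = 4 * T^{32} = 4 * 2 = 8
S_3{}^3 = 4 * T^{33} = 4 * 5 = 20
Step 2: contract S_3{}^j with v_j.
S_3{}^1 * v_1 = -20 * 0 = 0
S_3{}^2 * v_2 = 8 * 3 = 24
S_3{}^3 * v_3 = 20 * 3 = 60
Result = 0 + 24 + 60 = 84

84


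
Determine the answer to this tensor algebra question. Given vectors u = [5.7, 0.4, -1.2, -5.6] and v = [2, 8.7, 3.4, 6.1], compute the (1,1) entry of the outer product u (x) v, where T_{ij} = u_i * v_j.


The outer product entry T_{ij} = u_i * v_j.
We need i=1, j=1.
u_1 = 5.7, v_1 = 2
T_{1,1} = 5.7 * 2 = 11.4

11.4


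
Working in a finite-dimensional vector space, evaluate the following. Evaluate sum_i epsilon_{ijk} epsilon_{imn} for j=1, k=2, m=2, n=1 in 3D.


Using the identity: epsilon_{ijk} epsilon_{imn} = delta_{jm} delta_{kn} - delta_{jn} delta_{km}.
delta_{12} = 0
delta_{21} = 0
delta_{11} = 1
delta_{22} = 1
Result = 0 * 0 - 1 * 1 = 0 - 1 = -1

-1


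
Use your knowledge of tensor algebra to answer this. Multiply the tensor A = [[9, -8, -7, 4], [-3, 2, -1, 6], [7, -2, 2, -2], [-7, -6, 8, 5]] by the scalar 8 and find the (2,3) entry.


Scalar multiplication: (cA)_{ij} = c * A_{ij}.
c = 8
A_{23} = -1
(cA)_{23} = 8 * -1 = -8

-8


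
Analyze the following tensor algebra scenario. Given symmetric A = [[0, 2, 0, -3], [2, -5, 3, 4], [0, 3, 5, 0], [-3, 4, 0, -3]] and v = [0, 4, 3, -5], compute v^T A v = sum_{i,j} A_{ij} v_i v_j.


First compute Av:
(Av)_1 = 0*0 + 2*4 + 0*3 + -3*-5 = 23
(Av)_2 = 2*0 + -5*4 + 3*3 + 4*-5 = -31
(Av)_3 = 0*0 + 3*4 + 5*3 + 0*-5 = 27
(Av)_4 = -3*0 + 4*4 + 0*3 + -3*-5 = 31
Av = [23, -31, 27, 31]
Then v^T (Av) = 0*23 + 4*-31 + 3*27 + -5*31
= 0 + -124 + 81 + -155 = -198

-198


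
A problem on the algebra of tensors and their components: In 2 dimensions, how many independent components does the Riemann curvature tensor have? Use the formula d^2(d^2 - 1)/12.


The Riemann tensor in d dimensions has d^2(d^2 - 1)/12 independent components.
d = 2, so d^2 = 4
d^2 - 1 = 3
d^2(d^2 - 1) = 4 * 3 = 12
Divide by 12: 12 / 12 = 1

1


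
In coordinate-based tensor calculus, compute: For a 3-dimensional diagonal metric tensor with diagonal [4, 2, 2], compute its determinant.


For a diagonal metric, the determinant is the product of diagonal entries.
Diagonal entries: 4, 2, 2
det(g) = 4 * 2 * 2 = 16

16


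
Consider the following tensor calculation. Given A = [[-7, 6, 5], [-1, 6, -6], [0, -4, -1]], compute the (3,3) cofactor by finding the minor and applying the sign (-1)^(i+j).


To find cofactor C_{33}, delete row 3 and column 3.
The resulting 2x2 submatrix is: [[-7, 6], [-1, 6]]
Minor M_{33} = -7*6 - 6*-1
  = -42 - -6 = -36
Sign = (-1)^(3+3) = (-1)^6 = 1
Cofactor C_{33} = 1 * -36 = -36

-36


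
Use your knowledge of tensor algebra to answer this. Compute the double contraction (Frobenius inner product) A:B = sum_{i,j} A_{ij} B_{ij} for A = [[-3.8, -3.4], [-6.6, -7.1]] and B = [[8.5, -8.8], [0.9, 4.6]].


A:B = sum over all i,j of A_{ij} * B_{ij}.
Row 1: -3.8*8.5=-32.3, -3.4*-8.8=29.92 => row sum = -2.38
Row 2: -6.6*0.9=-5.94, -7.1*4.6=-32.66 => row sum = -38.6
Total = -2.38 + -38.6 = -40.98

-40.98


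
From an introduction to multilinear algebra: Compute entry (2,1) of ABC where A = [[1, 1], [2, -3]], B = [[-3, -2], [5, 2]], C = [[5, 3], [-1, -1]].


(ABC)_{21} = sum_m (AB)_{2m} C_{m1}. First compute row 2 of AB.
(AB)_{21} = 2*-3 + -3*5 = -21
(AB)_{22} = 2*-2 + -3*2 = -10
Now contract with column 1 of C:
(AB)_{21} * C_{11} = -21 * 5 = -105
(AB)_{22} * C_{21} = -10 * -1 = 10
(ABC)_{21} = -105 + 10 = -95

-95


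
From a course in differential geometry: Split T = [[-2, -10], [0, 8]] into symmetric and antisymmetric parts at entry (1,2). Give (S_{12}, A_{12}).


T_{12} = -10
T_{21} = 0
S_{12} = (-10 + 0)/2 = -10/2 = -5
A_{12} = (-10 - 0)/2 = -10/2 = -5
Check: S + A = -5 + -5 = -10 = T_{12}.

(-5, -5)


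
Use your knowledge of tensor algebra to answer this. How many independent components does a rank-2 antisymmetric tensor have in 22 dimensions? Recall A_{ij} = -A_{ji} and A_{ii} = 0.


An antisymmetric rank-2 tensor satisfies A_{ij} = -A_{ji}, so diagonal entries are zero.
The independent components are the upper-triangular entries: C(n, 2) = n(n-1)/2.
n = 22
C(22, 2) = 22 * 21 / 2 = 462 / 2 = 231

231


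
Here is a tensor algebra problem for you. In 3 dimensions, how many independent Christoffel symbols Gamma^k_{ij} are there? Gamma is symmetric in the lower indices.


Christoffel symbols Gamma^k_{ij} are symmetric in i,j, so there are d * d(d+1)/2 independent symbols.
d = 3
d(d+1)/2 = 3 * 4 / 2 = 6
Total = 3 * 6 = 18

18


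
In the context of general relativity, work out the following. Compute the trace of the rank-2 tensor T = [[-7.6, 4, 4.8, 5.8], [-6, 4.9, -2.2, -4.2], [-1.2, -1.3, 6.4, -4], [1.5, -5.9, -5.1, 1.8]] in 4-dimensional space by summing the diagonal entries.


The contraction (trace) of a rank-2 tensor is the sum of its diagonal elements.
Diagonal entries: A[1,1] = -7.6, A[2,2] = 4.9, A[3,3] = 6.4, A[4,4] = 1.8
Tr(A) = -7.6 + 4.9 + 6.4 + 1.8 = 5.5

5.5


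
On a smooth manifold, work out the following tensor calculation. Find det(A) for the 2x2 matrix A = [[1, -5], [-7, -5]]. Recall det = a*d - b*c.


For a 2x2 matrix [[a, b], [c, d]], det = a*d - b*c.
a = 1, b = -5, c = -7, d = -5
a*d = 1 * -5 = -5
b*c = -5 * -7 = 35
det = -5 - 35 = -40

-40


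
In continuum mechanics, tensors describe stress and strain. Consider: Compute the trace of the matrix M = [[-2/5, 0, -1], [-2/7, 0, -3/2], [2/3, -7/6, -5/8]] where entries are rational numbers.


The trace is the sum of diagonal entries.
Diagonal: M[1,1] = -2/5, M[2,2] = 0, M[3,3] = -5/8
Tr(M) = -2/5 + 0 + -5/8
Computing step by step:
After adding M[1,1]: -2/5
After adding M[2,2]: -2/5
After adding M[3,3]: -41/40
Tr(M) = -41/40

-41/40


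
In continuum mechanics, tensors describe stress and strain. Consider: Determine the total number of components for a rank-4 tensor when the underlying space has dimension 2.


The number of components of a rank-r tensor in d dimensions is d^r.
Here d = 2 and r = 4.
2^4 = 16

16


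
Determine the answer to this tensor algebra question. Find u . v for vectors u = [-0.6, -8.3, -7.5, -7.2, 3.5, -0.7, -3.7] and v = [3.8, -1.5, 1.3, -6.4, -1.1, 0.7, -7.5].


The inner product u . v = sum of u_i * v_i.
Term-by-term: -0.6 * 3.8, -8.3 * -1.5, -7.5 * 1.3, -7.2 * -6.4, 3.5 * -1.1, -0.7 * 0.7, -3.7 * -7.5
Products: -2.28, 12.45, -9.75, 46.08, -3.85, -0.49, 27.75
Sum = -2.28 + 12.45 + -9.75 + 46.08 + -3.85 + -0.49 + 27.75 = 69.91

69.91


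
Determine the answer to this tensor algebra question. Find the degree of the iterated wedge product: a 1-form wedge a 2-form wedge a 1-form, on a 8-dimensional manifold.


The degree of a wedge product is the sum of the degrees of the individual forms.
Degrees: 1, 2, 1
Total degree = 1 + 2 + 1 = 4

4


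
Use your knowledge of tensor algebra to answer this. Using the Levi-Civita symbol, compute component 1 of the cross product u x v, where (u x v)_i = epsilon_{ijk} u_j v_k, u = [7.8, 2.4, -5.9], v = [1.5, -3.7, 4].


(u x v)_1 = sum_{j,k} epsilon_{1jk} u_j v_k. Only permutations of (1,2,3) contribute; the two non-zero terms are:
eps_{123} u_2 v_3 = 1 * 2.4 * 4 = 9.6
eps_{132} u_3 v_2 = -1 * -5.9 * -3.7 = -21.83
(u x v)_1 = -12.23

-12.23


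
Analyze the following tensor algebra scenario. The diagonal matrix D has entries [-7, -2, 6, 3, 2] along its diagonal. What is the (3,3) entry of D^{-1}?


For a diagonal matrix, the inverse has entries (D^{-1})_{ii} = 1/d_{ii}.
The diagonal entries are: d_{11} = -7, d_{22} = -2, d_{33} = 6, d_{44} = 3, d_{55} = 2
We need (D^{-1})_{33} = 1/d_{33} = 1/6 = 1/6

1/6


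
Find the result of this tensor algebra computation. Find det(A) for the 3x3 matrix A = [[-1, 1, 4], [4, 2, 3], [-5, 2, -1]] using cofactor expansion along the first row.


Expanding along the first row, det(A) = a11*M_11 - a12*M_12 + a13*M_13, where M_1j is the (1,j) minor.
Minor M_11 = 2*-1 - 3*2 = -8
Minor M_12 = 4*-1 - 3*-5 = 11
Minor M_13 = 4*2 - 2*-5 = 18
det = -1*(-8) - 1*(11) + 4*(18)
    = 8 - 11 + 72
    = 69

69


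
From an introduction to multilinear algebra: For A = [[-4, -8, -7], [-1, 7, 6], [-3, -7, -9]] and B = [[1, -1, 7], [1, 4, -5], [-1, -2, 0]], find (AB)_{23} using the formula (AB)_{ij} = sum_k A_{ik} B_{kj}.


(AB)_{ij} = sum_k A_{ik} B_{kj}.
For i=2, j=3:
A_{21} * B_{13} = -1 * 7 = -7
A_{22} * B_{23} = 7 * -5 = -35
A_{23} * B_{33} = 6 * 0 = 0
Sum = -7 + -35 + 0 = -42

-42


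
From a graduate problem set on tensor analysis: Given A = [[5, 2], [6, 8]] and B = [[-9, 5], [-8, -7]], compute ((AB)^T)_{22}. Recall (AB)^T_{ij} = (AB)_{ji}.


(AB)^T_{ij} = (AB)_{ji} = sum_k A_{jk} B_{ki}.
For i=2, j=2 we need (AB)_{22}:
A_{21} * B_{12} = 6 * 5 = 30
A_{22} * B_{22} = 8 * -7 = -56
Sum = 30 + -56 = -26

-26


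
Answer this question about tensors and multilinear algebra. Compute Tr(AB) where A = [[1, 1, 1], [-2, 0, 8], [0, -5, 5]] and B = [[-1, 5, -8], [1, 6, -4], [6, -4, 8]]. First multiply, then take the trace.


Tr(AB) = sum_i (AB)_{ii} where (AB)_{ii} = sum_k A_{ik} B_{ki}.
(AB)_{11} = 1*-1 + 1*1 + 1*6 = 6
(AB)_{22} = -2*5 + 0*6 + 8*-4 = -42
(AB)_{33} = 0*-8 + -5*-4 + 5*8 = 60
Tr(AB) = 6 + -42 + 60 = 24

24


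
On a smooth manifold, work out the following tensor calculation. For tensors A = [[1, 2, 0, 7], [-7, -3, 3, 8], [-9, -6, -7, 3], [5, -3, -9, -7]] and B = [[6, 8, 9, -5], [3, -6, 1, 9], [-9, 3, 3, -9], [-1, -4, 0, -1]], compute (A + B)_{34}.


Tensor addition is component-wise: (A + B)_{ij} = A_{ij} + B_{ij}.
A_{34} = 3
B_{34} = -9
(A + B)_{34} = 3 + -9 = -6

-6


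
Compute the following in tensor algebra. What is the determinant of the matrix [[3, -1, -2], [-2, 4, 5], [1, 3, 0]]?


Expanding along the first row, det(A) = a11*M_11 - a12*M_12 + a13*M_13, where M_1j is the (1,j) minor.
Minor M_11 = 4*0 - 5*3 = -15
Minor M_12 = -2*0 - 5*1 = -5
Minor M_13 = -2*3 - 4*1 = -10
det = 3*(-15) - -1*(-5) + -2*(-10)
    = -45 - 5 + 20
    = -30

-30


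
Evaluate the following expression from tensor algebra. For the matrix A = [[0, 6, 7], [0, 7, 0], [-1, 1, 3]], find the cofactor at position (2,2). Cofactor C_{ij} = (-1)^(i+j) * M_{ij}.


To find cofactor C_{22}, delete row 2 and column 2.
The resulting 2x2 submatrix is: [[0, 7], [-1, 3]]
Minor M_{22} = 0*3 - 7*-1
  = 0 - -7 = 7
Sign = (-1)^(2+2) = (-1)^4 = 1
Cofactor C_{22} = 1 * 7 = 7

7


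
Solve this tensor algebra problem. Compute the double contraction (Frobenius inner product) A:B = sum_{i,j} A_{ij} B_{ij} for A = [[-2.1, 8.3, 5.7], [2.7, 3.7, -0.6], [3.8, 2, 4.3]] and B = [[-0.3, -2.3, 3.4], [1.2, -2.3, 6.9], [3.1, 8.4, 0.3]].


A:B = sum over all i,j of A_{ij} * B_{ij}.
Row 1: -2.1*-0.3=0.63, 8.3*-2.3=-19.09, 5.7*3.4=19.38 => row sum = 0.92
Row 2: 2.7*1.2=3.24, 3.7*-2.3=-8.51, -0.6*6.9=-4.14 => row sum = -9.41
Row 3: 3.8*3.1=11.78, 2*8.4=16.8, 4.3*0.3=1.29 => row sum = 29.87
Total = 0.92 + -9.41 + 29.87 = 21.38

21.38


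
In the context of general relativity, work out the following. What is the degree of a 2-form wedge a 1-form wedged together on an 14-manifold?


The degree of a wedge product is the sum of the degrees of the individual forms.
Degrees: 2, 1
Total degree = 2 + 1 = 3

3


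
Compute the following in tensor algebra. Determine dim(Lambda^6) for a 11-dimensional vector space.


The dimension of the space of p-forms on an n-dimensional space is C(n, p).
n = 11, p = 6
C(11, 6) = 11! / (6! * 5!) = 462

462


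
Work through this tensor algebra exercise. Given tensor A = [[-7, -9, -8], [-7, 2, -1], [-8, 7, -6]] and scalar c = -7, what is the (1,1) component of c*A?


Scalar multiplication: (cA)_{ij} = c * A_{ij}.
c = -7
A_{11} = -7
(cA)_{11} = -7 * -7 = 49

49


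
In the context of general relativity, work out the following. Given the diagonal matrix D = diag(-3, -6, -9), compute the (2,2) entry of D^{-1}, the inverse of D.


For a diagonal matrix, the inverse has entries (D^{-1})_{ii} = 1/d_{ii}.
The diagonal entries are: d_{11} = -3, d_{22} = -6, d_{33} = -9
We need (D^{-1})_{22} = 1/d_{22} = 1/-6 = -1/6

-1/6


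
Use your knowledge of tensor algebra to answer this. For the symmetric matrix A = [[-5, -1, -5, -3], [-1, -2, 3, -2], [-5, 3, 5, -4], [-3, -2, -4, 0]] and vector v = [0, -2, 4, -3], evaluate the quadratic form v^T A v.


First compute Av:
(Av)_1 = -5*0 + -1*-2 + -5*4 + -3*-3 = -9
(Av)_2 = -1*0 + -2*-2 + 3*4 + -2*-3 = 22
(Av)_3 = -5*0 + 3*-2 + 5*4 + -4*-3 = 26
(Av)_4 = -3*0 + -2*-2 + -4*4 + 0*-3 = -12
Av = [-9, 22, 26, -12]
Then v^T (Av) = 0*-9 + -2*22 + 4*26 + -3*-12
= 0 + -44 + 104 + 36 = 96

96


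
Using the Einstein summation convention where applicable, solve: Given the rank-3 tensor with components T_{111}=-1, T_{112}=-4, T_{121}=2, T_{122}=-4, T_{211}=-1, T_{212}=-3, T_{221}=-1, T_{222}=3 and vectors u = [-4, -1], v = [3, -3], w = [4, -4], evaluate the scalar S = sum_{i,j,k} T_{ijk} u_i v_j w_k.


S = sum over i,j,k of T_{ijk} u_i v_j w_k. Expanding all 8 terms:
T_{111}*u_1*v_1*w_1 = -1*-4*3*4 = 48  (running total: 48)
T_{112}*u_1*v_1*w_2 = -4*-4*3*-4 = -192  (running total: -144)
T_{121}*u_1*v_2*w_1 = 2*-4*-3*4 = 96  (running total: -48)
T_{122}*u_1*v_2*w_2 = -4*-4*-3*-4 = 192  (running total: 144)
T_{211}*u_2*v_1*w_1 = -1*-1*3*4 = 12  (running total: 156)
T_{212}*u_2*v_1*w_2 = -3*-1*3*-4 = -36  (running total: 120)
T_{221}*u_2*v_2*w_1 = -1*-1*-3*4 = -12  (running total: 108)
T_{222}*u_2*v_2*w_2 = 3*-1*-3*-4 = -36  (running total: 72)
S = 72

72


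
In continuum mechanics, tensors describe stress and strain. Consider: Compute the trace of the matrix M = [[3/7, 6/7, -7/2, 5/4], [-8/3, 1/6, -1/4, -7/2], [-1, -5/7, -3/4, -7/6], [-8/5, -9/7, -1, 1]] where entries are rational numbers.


The trace is the sum of diagonal entries.
Diagonal: M[1,1] = 3/7, M[2,2] = 1/6, M[3,3] = -3/4, M[4,4] = 1
Tr(M) = 3/7 + 1/6 + -3/4 + 1
Computing step by step:
After adding M[1,1]: 3/7
After adding M[2,2]: 25/42
After adding M[3,3]: -13/84
After adding M[4,4]: 71/84
Tr(M) = 71/84

71/84


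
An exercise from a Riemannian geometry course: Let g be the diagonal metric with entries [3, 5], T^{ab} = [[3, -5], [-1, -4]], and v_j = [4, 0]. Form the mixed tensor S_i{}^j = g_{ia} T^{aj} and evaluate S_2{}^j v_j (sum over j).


Step 1: lower the first index. For a diagonal metric, g_{ia} T^{aj} = g_{ii} T^{ij} (no sum on i).
g_{22} = 5
S_2{}^1 = 5 * T^{21} = 5 * -1 = -5
S_2{}^2 = 5 * T^{22} = 5 * -4 = -20
Step 2: contract S_2{}^j with v_j.
S_2{}^1 * v_1 = -5 * 4 = -20
S_2{}^2 * v_2 = -20 * 0 = 0
Result = -20 + 0 = -20

-20


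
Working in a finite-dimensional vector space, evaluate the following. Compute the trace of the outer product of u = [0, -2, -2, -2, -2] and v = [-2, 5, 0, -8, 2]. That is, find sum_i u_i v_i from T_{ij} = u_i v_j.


The outer product gives T_{ij} = u_i v_j.
The trace (contraction) is Tr(T) = sum_i T_{ii} = sum_i u_i v_i.
Diagonal entries:
T_{11} = u_1 * v_1 = 0 * -2 = 0
T_{22} = u_2 * v_2 = -2 * 5 = -10
T_{33} = u_3 * v_3 = -2 * 0 = 0
T_{44} = u_4 * v_4 = -2 * -8 = 16
T_{55} = u_5 * v_5 = -2 * 2 = -4
Tr(T) = 0 + -10 + 0 + 16 + -4 = 2

2


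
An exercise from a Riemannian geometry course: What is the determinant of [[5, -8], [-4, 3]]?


For a 2x2 matrix [[a, b], [c, d]], det = a*d - b*c.
a = 5, b = -8, c = -4, d = 3
a*d = 5 * 3 = 15
b*c = -8 * -4 = 32
det = 15 - 32 = -17

-17


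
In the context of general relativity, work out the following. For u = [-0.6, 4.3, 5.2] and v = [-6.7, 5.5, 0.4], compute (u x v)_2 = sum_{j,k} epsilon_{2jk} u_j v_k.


(u x v)_2 = sum_{j,k} epsilon_{2jk} u_j v_k. Only permutations of (1,2,3) contribute; the two non-zero terms are:
eps_{213} u_1 v_3 = -1 * -0.6 * 0.4 = 0.24
eps_{231} u_3 v_1 = 1 * 5.2 * -6.7 = -34.84
(u x v)_2 = -34.6

-34.6


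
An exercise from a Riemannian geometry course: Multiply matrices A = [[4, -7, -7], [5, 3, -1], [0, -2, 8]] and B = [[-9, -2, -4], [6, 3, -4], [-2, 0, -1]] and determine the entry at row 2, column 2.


(AB)_{ij} = sum_k A_{ik} B_{kj}.
For i=2, j=2:
A_{21} * B_{12} = 5 * -2 = -10
A_{22} * B_{22} = 3 * 3 = 9
A_{23} * B_{32} = -1 * 0 = 0
Sum = -10 + 9 + 0 = -1

-1


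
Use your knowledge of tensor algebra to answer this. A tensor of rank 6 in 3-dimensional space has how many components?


The number of components of a rank-r tensor in d dimensions is d^r.
Here d = 3 and r = 6.
3^6 = 729

729


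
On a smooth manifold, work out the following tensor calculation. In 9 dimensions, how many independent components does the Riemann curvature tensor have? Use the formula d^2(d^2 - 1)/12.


The Riemann tensor in d dimensions has d^2(d^2 - 1)/12 independent components.
d = 9, so d^2 = 81
d^2 - 1 = 80
d^2(d^2 - 1) = 81 * 80 = 6480
Divide by 12: 6480 / 12 = 540

540


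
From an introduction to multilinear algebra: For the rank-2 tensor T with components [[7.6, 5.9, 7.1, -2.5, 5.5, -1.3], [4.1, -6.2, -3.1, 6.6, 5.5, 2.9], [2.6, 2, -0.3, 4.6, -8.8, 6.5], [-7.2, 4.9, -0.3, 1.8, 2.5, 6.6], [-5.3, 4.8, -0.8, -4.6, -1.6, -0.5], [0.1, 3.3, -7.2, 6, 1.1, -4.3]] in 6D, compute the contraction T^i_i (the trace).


The contraction (trace) of a rank-2 tensor is the sum of its diagonal elements.
Diagonal entries: A[1,1] = 7.6, A[2,2] = -6.2, A[3,3] = -0.3, A[4,4] = 1.8, A[5,5] = -1.6, A[6,6] = -4.3
Tr(A) = 7.6 + -6.2 + -0.3 + 1.8 + -1.6 + -4.3 = -3

-3


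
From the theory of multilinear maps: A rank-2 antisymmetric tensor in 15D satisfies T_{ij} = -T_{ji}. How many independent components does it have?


An antisymmetric rank-2 tensor satisfies A_{ij} = -A_{ji}, so diagonal entries are zero.
The independent components are the upper-triangular entries: C(n, 2) = n(n-1)/2.
n = 15
C(15, 2) = 15 * 14 / 2 = 210 / 2 = 105

105


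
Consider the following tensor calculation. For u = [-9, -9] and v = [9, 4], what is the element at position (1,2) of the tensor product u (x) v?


The outer product entry T_{ij} = u_i * v_j.
We need i=1, j=2.
u_1 = -9, v_2 = 4
T_{1,2} = -9 * 4 = -36

-36


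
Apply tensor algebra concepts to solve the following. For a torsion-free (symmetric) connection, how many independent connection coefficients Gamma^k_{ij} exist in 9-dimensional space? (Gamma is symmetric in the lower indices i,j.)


Christoffel symbols Gamma^k_{ij} are symmetric in i,j, so there are d * d(d+1)/2 independent symbols.
d = 9
d(d+1)/2 = 9 * 10 / 2 = 45
Total = 9 * 45 = 405

405


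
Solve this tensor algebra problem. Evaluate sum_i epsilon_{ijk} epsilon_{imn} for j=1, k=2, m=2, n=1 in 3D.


Using the identity: epsilon_{ijk} epsilon_{imn} = delta_{jm} delta_{kn} - delta_{jn} delta_{km}.
delta_{12} = 0
delta_{21} = 0
delta_{11} = 1
delta_{22} = 1
Result = 0 * 0 - 1 * 1 = 0 - 1 = -1

-1


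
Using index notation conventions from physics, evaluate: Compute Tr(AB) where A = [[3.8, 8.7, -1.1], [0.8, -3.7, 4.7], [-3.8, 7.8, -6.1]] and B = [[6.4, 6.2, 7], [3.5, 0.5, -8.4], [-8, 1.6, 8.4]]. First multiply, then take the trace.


Tr(AB) = sum_i (AB)_{ii} where (AB)_{ii} = sum_k A_{ik} B_{ki}.
(AB)_{11} = 3.8*6.4 + 8.7*3.5 + -1.1*-8 = 63.57
(AB)_{22} = 0.8*6.2 + -3.7*0.5 + 4.7*1.6 = 10.63
(AB)_{33} = -3.8*7 + 7.8*-8.4 + -6.1*8.4 = -143.36
Tr(AB) = 63.57 + 10.63 + -143.36 = -69.16

-69.16


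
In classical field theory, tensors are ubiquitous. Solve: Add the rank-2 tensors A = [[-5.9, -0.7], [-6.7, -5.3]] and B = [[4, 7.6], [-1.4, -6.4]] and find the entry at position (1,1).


Tensor addition is component-wise: (A + B)_{ij} = A_{ij} + B_{ij}.
A_{11} = -5.9
B_{11} = 4
(A + B)_{11} = -5.9 + 4 = -1.9

-1.9


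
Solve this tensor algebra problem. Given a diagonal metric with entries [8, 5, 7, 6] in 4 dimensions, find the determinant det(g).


For a diagonal metric, the determinant is the product of diagonal entries.
Diagonal entries: 8, 5, 7, 6
det(g) = 8 * 5 * 7 * 6 = 1680

1680


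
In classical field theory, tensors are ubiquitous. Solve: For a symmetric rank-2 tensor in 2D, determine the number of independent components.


A symmetric rank-2 tensor in d dimensions has d(d+1)/2 independent components.
d = 2
d(d+1)/2 = 2 * 3 / 2 = 6 / 2 = 3

3


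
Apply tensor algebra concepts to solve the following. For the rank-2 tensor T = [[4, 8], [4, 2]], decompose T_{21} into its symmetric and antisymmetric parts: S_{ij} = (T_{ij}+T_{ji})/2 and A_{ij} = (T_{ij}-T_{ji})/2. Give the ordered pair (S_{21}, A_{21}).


T_{21} = 4
T_{12} = 8
S_{21} = (4 + 8)/2 = 12/2 = 6
A_{21} = (4 - 8)/2 = -4/2 = -2
Check: S + A = 6 + -2 = 4 = T_{21}.

(6, -2)


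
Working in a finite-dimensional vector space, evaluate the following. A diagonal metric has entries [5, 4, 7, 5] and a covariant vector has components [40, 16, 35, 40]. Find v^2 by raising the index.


To raise an index with a diagonal metric: v^i = v_i / g_{ii}.
For index 2: v_2 = 16, g_{22} = 4
v^2 = 16 / 4 = 4

4


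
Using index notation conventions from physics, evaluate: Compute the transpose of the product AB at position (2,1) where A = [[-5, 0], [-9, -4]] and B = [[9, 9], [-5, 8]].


(AB)^T_{ij} = (AB)_{ji} = sum_k A_{jk} B_{ki}.
For i=2, j=1 we need (AB)_{12}:
A_{11} * B_{12} = -5 * 9 = -45
A_{12} * B_{22} = 0 * 8 = 0
Sum = -45 + 0 = -45

-45


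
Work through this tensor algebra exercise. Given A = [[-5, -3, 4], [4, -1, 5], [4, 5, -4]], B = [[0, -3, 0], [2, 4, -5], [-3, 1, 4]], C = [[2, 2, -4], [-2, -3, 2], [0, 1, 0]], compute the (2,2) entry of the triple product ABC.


(ABC)_{22} = sum_m (AB)_{2m} C_{m2}. First compute row 2 of AB.
(AB)_{21} = 4*0 + -1*2 + 5*-3 = -17
(AB)_{22} = 4*-3 + -1*4 + 5*1 = -11
(AB)_{23} = 4*0 + -1*-5 + 5*4 = 25
Now contract with column 2 of C:
(AB)_{21} * C_{12} = -17 * 2 = -34
(AB)_{22} * C_{22} = -11 * -3 = 33
(AB)_{23} * C_{32} = 25 * 1 = 25
(ABC)_{22} = -34 + 33 + 25 = 24

24


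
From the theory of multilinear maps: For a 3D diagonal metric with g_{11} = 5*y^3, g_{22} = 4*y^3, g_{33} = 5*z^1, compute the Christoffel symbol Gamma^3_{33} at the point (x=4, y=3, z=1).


For a diagonal metric, Gamma^k_{ij} = (1/2) g^{kk} (dg_{ik}/dx_j + dg_{jk}/dx_i - dg_{ij}/dx_k).
The metric is diagonal, so g_{ab} = 0 for a != b.
At the given point: g_{11} = 135, g_{22} = 108, g_{33} = 5
g^{33} = 1/5
dg_{33}/dx_3 = dg_{33}/dx_3 = 5
dg_{33}/dx_3 = dg_{33}/dx_3 = 5
dg_{33}/dx_3 = dg_{33}/dx_3 = 5
Numerator = 5 + 5 - 5 = 5
Gamma^3_{33} = 5 / (2 * 5) = 1/2

1/2


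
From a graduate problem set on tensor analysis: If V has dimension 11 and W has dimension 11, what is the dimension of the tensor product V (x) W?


The dimension of a tensor product is the product of dimensions.
dim(V) = 11, dim(W) = 11
dim(V (x) W) = 11 * 11 = 121

121


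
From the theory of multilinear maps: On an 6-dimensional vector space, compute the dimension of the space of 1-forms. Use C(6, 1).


The dimension of the space of p-forms on an n-dimensional space is C(n, p).
n = 6, p = 1
C(6, 1) = 6! / (1! * 5!) = 6

6


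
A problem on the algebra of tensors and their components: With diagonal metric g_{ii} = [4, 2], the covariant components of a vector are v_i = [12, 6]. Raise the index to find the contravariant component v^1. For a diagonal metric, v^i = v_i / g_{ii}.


To raise an index with a diagonal metric: v^i = v_i / g_{ii}.
For index 1: v_1 = 12, g_{11} = 4
v^1 = 12 / 4 = 3

3


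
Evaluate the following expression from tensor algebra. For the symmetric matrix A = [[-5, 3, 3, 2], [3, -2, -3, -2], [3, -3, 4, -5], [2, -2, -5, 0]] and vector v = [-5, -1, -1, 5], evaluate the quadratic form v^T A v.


First compute Av:
(Av)_1 = -5*-5 + 3*-1 + 3*-1 + 2*5 = 29
(Av)_2 = 3*-5 + -2*-1 + -3*-1 + -2*5 = -20
(Av)_3 = 3*-5 + -3*-1 + 4*-1 + -5*5 = -41
(Av)_4 = 2*-5 + -2*-1 + -5*-1 + 0*5 = -3
Av = [29, -20, -41, -3]
Then v^T (Av) = -5*29 + -1*-20 + -1*-41 + 5*-3
= -145 + 20 + 41 + -15 = -99

-99


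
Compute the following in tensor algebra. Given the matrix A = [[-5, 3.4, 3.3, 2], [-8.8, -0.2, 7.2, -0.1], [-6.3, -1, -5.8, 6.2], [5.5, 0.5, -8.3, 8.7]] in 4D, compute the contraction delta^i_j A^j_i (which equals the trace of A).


The contraction (trace) of a rank-2 tensor is the sum of its diagonal elements.
Diagonal entries: A[1,1] = -5, A[2,2] = -0.2, A[3,3] = -5.8, A[4,4] = 8.7
Tr(A) = -5 + -0.2 + -5.8 + 8.7 = -2.3

-2.3


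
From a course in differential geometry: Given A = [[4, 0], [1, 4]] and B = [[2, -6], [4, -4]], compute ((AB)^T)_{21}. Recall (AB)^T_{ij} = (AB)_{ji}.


(AB)^T_{ij} = (AB)_{ji} = sum_k A_{jk} B_{ki}.
For i=2, j=1 we need (AB)_{12}:
A_{11} * B_{12} = 4 * -6 = -24
A_{12} * B_{22} = 0 * -4 = 0
Sum = -24 + 0 = -24

-24


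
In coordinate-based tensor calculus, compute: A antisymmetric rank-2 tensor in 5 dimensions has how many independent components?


A antisymmetric rank-2 tensor in d dimensions has d(d-1)/2 independent components.
d = 5
d(d-1)/2 = 5 * 4 / 2 = 20 / 2 = 10

10


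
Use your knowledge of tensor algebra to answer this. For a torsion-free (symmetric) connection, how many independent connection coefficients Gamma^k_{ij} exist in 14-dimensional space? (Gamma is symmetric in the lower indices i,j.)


Christoffel symbols Gamma^k_{ij} are symmetric in i,j, so there are d * d(d+1)/2 independent symbols.
d = 14
d(d+1)/2 = 14 * 15 / 2 = 105
Total = 14 * 105 = 1470

1470


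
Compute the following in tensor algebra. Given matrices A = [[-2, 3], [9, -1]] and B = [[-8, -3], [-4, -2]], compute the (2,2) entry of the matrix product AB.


(AB)_{ij} = sum_k A_{ik} B_{kj}.
For i=2, j=2:
A_{21} * B_{12} = 9 * -3 = -27
A_{22} * B_{22} = -1 * -2 = 2
Sum = -27 + 2 = -25

-25


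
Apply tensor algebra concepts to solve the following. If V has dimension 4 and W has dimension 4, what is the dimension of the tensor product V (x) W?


The dimension of a tensor product is the product of dimensions.
dim(V) = 4, dim(W) = 4
dim(V (x) W) = 4 * 4 = 16

16


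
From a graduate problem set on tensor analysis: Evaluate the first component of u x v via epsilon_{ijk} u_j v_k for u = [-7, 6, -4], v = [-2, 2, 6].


(u x v)_1 = sum_{j,k} epsilon_{1jk} u_j v_k. Only permutations of (1,2,3) contribute; the two non-zero terms are:
eps_{123} u_2 v_3 = 1 * 6 * 6 = 36
eps_{132} u_3 v_2 = -1 * -4 * 2 = 8
(u x v)_1 = 44

44


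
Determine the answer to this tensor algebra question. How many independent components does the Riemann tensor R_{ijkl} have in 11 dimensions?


The Riemann tensor in d dimensions has d^2(d^2 - 1)/12 independent components.
d = 11, so d^2 = 121
d^2 - 1 = 120
d^2(d^2 - 1) = 121 * 120 = 14520
Divide by 12: 14520 / 12 = 1210

1210


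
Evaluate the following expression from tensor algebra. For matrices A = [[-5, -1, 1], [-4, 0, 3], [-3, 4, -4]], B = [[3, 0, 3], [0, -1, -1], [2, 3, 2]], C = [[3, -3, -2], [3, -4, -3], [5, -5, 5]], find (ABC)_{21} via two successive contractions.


(ABC)_{21} = sum_m (AB)_{2m} C_{m1}. First compute row 2 of AB.
(AB)_{21} = -4*3 + 0*0 + 3*2 = -6
(AB)_{22} = -4*0 + 0*-1 + 3*3 = 9
(AB)_{23} = -4*3 + 0*-1 + 3*2 = -6
Now contract with column 1 of C:
(AB)_{21} * C_{11} = -6 * 3 = -18
(AB)_{22} * C_{21} = 9 * 3 = 27
(AB)_{23} * C_{31} = -6 * 5 = -30
(ABC)_{21} = -18 + 27 + -30 = -21

-21


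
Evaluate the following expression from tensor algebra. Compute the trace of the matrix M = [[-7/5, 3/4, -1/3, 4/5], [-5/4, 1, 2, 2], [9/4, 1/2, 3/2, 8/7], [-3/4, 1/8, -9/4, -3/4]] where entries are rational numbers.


The trace is the sum of diagonal entries.
Diagonal: M[1,1] = -7/5, M[2,2] = 1, M[3,3] = 3/2, M[4,4] = -3/4
Tr(M) = -7/5 + 1 + 3/2 + -3/4
Computing step by step:
After adding M[1,1]: -7/5
After adding M[2,2]: -2/5
After adding M[3,3]: 11/10
After adding M[4,4]: 7/20
Tr(M) = 7/20

7/20


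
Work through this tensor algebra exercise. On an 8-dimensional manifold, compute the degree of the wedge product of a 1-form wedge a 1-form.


The degree of a wedge product is the sum of the degrees of the individual forms.
Degrees: 1, 1
Total degree = 1 + 1 = 2

2
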